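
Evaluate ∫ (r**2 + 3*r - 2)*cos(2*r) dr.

r**2*sin(2*r)/2 + 3*r*sin(2*r)/2 + r*cos(2*r)/2 - 5*sin(2*r)/4 + 3*cos(2*r)/4 + C

Use integration by parts with u = r**2 + 3*r - 2, dv = cos(2*r) dr, so v = sin(2*r)/2.
Apply parts 2 times (tabular method): alternate signs, differentiate u down to 0, integrate dv up.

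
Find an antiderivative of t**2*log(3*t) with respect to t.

t**3*(log(t) + log(3))/3 - t**3/9 + C

Use integration by parts with u = log(3*t), dv = t**2 dt.
Then du = 1/t dt and v = t**3/3.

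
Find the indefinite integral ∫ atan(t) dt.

Use integration by parts with u = arctan(t), dv = dt.
Then du = 1/(t**2 + 1) dt.

t*atan(t) - log(t**2 + 1)/2 + C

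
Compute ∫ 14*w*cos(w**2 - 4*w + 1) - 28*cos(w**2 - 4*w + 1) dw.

7*sin(w**2 - 4*w + 1) + C

Let u = w**2 - 4*w + 1, so du = (2*w - 4) dw.
Rewriting, the integral becomes 7·∫ cos(u) du = 7·sin(u).
Substituting back, u = w**2 - 4*w + 1.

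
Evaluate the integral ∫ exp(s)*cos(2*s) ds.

Let I denote the integral. Integrate by parts with u = cos(2*s), dv = exp(s) ds, so v = exp(s): I = exp(s)*cos(2*s) + 2·∫ exp(s)*sin(2*s) ds.
Apply parts again with u = sin(2*s), dv = exp(s) ds: ∫ exp(s)*sin(2*s) ds = exp(s)*sin(2*s) − 2·I. Substituting back brings back I: I = 2*exp(s)*sin(2*s) + exp(s)*cos(2*s) − 4·I.
Solving for I: (1 + 4)·I equals the remaining terms, so I = (1/5)·(2*exp(s)*sin(2*s) + exp(s)*cos(2*s)).

2*exp(s)*sin(2*s)/5 + exp(s)*cos(2*s)/5 + C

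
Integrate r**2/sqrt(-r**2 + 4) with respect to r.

Substitute r = 2·sin(θ), so dr = 2·cos(θ) dθ and the radical becomes sqrt(-r**2 + 4) = 2·cos(θ) by the Pythagorean identity.
Integrate the resulting trig expression in θ, then back-substitute θ = asin(r/2), sin(θ) = r/2, cos(θ) = sqrt(-r**2 + 4)/2 (absorbing any constant into C).

-r*sqrt(-r**2 + 4)/2 + 2*asin(r/2) + C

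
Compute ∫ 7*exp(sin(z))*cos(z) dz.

7*exp(sin(z)) + C

Let u = sin(z), so du = (cos(z)) dz.
Rewriting, the integral becomes 7·∫ e^u du = 7·e^u.
Substituting back, u = sin(z).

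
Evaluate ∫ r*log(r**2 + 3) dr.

r**2*log(r**2 + 3)/2 - r**2/2 + 3*log(r**2 + 3)/2 + C

Let u = r**2 + 3, so du = (2*r) dr.
The integral becomes (1/2)·∫ log(u) du; integrate by parts with u′=log(u), dv′=du.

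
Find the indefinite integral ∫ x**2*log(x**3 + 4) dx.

Let u = x**3 + 4, so du = (3*x**2) dx.
The integral becomes (1/3)·∫ log(u) du; integrate by parts with u′=log(u), dv′=du.

x**3*log(x**3 + 4)/3 - x**3/3 + 4*log(x**3 + 4)/3 + C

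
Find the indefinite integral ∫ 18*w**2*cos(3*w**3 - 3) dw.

Let u = 3*w**3 - 3, so du = (9*w**2) dw.
Rewriting, the integral becomes 2·∫ cos(u) du = 2·sin(u).
Substituting back, u = 3*w**3 - 3.

2*sin(3*w**3 - 3) + C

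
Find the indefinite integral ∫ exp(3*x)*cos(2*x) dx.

Let I denote the integral. Integrate by parts with u = cos(2*x), dv = exp(3*x) dx, so v = exp(3*x)/3: I = exp(3*x)*cos(2*x)/3 + (2/3)·∫ exp(3*x)*sin(2*x) dx.
Apply parts again with u = sin(2*x), dv = exp(3*x) dx: ∫ exp(3*x)*sin(2*x) dx = exp(3*x)*sin(2*x)/3 − (2/3)·I. Substituting back brings back I: I = 2*exp(3*x)*sin(2*x)/9 + exp(3*x)*cos(2*x)/3 − (4/9)·I.
Solving for I: (1 + 4/9)·I equals the remaining terms, so I = (9/13)·(2*exp(3*x)*sin(2*x)/9 + exp(3*x)*cos(2*x)/3).

2*exp(3*x)*sin(2*x)/13 + 3*exp(3*x)*cos(2*x)/13 + C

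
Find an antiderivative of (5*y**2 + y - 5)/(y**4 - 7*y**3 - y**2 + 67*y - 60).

125*log(y - 5)/32 - 79*log(y - 4)/21 + log(y - 1)/48 - 37*log(y + 3)/224 + C

Factor the denominator: (y - 5)*(y - 4)*(y - 1)*(y + 3).
Partial-fraction decomposition: -37/(224*(y + 3)) + 1/(48*(y - 1)) - 79/(21*(y - 4)) + 125/(32*(y - 5)).
Integrate each term: A/(y−a) contributes A·log|y−a|.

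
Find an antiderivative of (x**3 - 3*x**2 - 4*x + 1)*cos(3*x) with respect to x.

Use integration by parts with u = x**3 - 3*x**2 - 4*x + 1, dv = cos(3*x) dx, so v = sin(3*x)/3.
Apply parts 3 times (tabular method): alternate signs, differentiate u down to 0, integrate dv up.

x**3*sin(3*x)/3 - x**2*sin(3*x) + x**2*cos(3*x)/3 - 14*x*sin(3*x)/9 - 2*x*cos(3*x)/3 + 5*sin(3*x)/9 - 14*cos(3*x)/27 + C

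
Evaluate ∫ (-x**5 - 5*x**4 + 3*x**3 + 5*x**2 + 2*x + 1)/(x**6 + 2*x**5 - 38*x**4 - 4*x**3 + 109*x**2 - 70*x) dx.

Factor the denominator: x*(x - 5)*(x - 1)**2*(x + 2)*(x + 7).
Partial-fraction decomposition: -267/(1792*(x + 7)) - 11/(126*(x + 2)) + 241/(2304*(x - 1)) - 5/(96*(x - 1)**2) - 1913/(2240*(x - 5)) - 1/(70*x).
Integrate each term; A/(x−a) gives A·log|x−a|; A/(x−a)² gives −A/(x−a).

-log(x)/70 - 1913*log(x - 5)/2240 + 241*log(x - 1)/2304 - 11*log(x + 2)/126 - 267*log(x + 7)/1792 + 5/(96*x - 96) + C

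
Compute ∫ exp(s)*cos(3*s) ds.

3*exp(s)*sin(3*s)/10 + exp(s)*cos(3*s)/10 + C

Let I denote the integral. Integrate by parts with u = cos(3*s), dv = exp(s) ds, so v = exp(s): I = exp(s)*cos(3*s) + 3·∫ exp(s)*sin(3*s) ds.
Apply parts again with u = sin(3*s), dv = exp(s) ds: ∫ exp(s)*sin(3*s) ds = exp(s)*sin(3*s) − 3·I. Substituting back brings back I: I = 3*exp(s)*sin(3*s) + exp(s)*cos(3*s) − 9·I.
Solving for I: (1 + 9)·I equals the remaining terms, so I = (1/10)·(3*exp(s)*sin(3*s) + exp(s)*cos(3*s)).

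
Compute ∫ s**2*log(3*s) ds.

Use integration by parts with u = log(3*s), dv = s**2 ds.
Then du = 1/s ds and v = s**3/3.

s**3*(log(s) + log(3))/3 - s**3/9 + C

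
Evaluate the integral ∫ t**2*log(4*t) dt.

t**3*(log(t) + 2*log(2))/3 - t**3/9 + C

Use integration by parts with u = log(4*t), dv = t**2 dt.
Then du = 1/t dt and v = t**3/3.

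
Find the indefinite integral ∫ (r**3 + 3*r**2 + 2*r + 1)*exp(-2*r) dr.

(-4*r**3 - 18*r**2 - 26*r - 17)*exp(-2*r)/8 + C

Use integration by parts with u = r**3 + 3*r**2 + 2*r + 1, dv = exp(-2*r) dr, so v = -exp(-2*r)/2.
Apply parts 3 times (tabular method): alternate signs, differentiate u down to 0, integrate dv up.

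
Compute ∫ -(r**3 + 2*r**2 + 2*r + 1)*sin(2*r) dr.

Use integration by parts with u = r**3 + 2*r**2 + 2*r + 1, dv = -sin(2*r) dr, so v = cos(2*r)/2.
Apply parts 3 times (tabular method): alternate signs, differentiate u down to 0, integrate dv up.

r**3*cos(2*r)/2 - 3*r**2*sin(2*r)/4 + r**2*cos(2*r) - r*sin(2*r) + r*cos(2*r)/4 - sin(2*r)/8 + C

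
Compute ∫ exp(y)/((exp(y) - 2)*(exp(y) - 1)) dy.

Let u = e^y, du = e^y dy.
The integral becomes ∫ du/((u-2)(u-1)); decompose into partial fractions.

log(exp(y) - 2) - log(exp(y) - 1) + C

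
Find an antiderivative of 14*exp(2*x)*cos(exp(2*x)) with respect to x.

Let u = exp(2*x), so du = (2*exp(2*x)) dx.
Rewriting, the integral becomes 7·∫ cos(u) du = 7·sin(u).
Substituting back, u = exp(2*x).

7*sin(exp(2*x)) + C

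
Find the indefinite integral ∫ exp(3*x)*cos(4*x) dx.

Let I denote the integral. Integrate by parts with u = cos(4*x), dv = exp(3*x) dx, so v = exp(3*x)/3: I = exp(3*x)*cos(4*x)/3 + (4/3)·∫ exp(3*x)*sin(4*x) dx.
Apply parts again with u = sin(4*x), dv = exp(3*x) dx: ∫ exp(3*x)*sin(4*x) dx = exp(3*x)*sin(4*x)/3 − (4/3)·I. Substituting back brings back I: I = 4*exp(3*x)*sin(4*x)/9 + exp(3*x)*cos(4*x)/3 − (16/9)·I.
Solving for I: (1 + 16/9)·I equals the remaining terms, so I = (9/25)·(4*exp(3*x)*sin(4*x)/9 + exp(3*x)*cos(4*x)/3).

4*exp(3*x)*sin(4*x)/25 + 3*exp(3*x)*cos(4*x)/25 + C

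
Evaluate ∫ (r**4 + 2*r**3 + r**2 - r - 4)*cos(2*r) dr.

Use integration by parts with u = r**4 + 2*r**3 + r**2 - r - 4, dv = cos(2*r) dr, so v = sin(2*r)/2.
Apply parts 4 times (tabular method): alternate signs, differentiate u down to 0, integrate dv up.

r**4*sin(2*r)/2 + r**3*sin(2*r) + r**3*cos(2*r) - r**2*sin(2*r) + 3*r**2*cos(2*r)/2 - 2*r*sin(2*r) - r*cos(2*r) - 3*sin(2*r)/2 - cos(2*r) + C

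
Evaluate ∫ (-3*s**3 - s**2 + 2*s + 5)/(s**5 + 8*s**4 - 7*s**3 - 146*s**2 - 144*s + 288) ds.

-13*log(s - 4)/112 - log(s - 1)/140 + 71*log(s + 3)/84 - 173*log(s + 4)/80 + 121*log(s + 6)/84 + C

Factor the denominator: (s - 4)*(s - 1)*(s + 3)*(s + 4)*(s + 6).
Partial-fraction decomposition: 121/(84*(s + 6)) - 173/(80*(s + 4)) + 71/(84*(s + 3)) - 1/(140*(s - 1)) - 13/(112*(s - 4)).
Integrate each term: A/(s−a) contributes A·log|s−a|.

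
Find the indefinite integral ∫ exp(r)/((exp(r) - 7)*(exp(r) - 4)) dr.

log(exp(r) - 7)/3 - log(exp(r) - 4)/3 + C

Let u = e^r, du = e^r dr.
The integral becomes ∫ du/((u-7)(u-4)); decompose into partial fractions.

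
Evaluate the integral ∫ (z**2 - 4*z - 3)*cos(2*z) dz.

Use integration by parts with u = z**2 - 4*z - 3, dv = cos(2*z) dz, so v = sin(2*z)/2.
Apply parts 2 times (tabular method): alternate signs, differentiate u down to 0, integrate dv up.

z**2*sin(2*z)/2 - 2*z*sin(2*z) + z*cos(2*z)/2 - 7*sin(2*z)/4 - cos(2*z) + C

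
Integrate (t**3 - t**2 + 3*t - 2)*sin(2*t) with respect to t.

-t**3*cos(2*t)/2 + 3*t**2*sin(2*t)/4 + t**2*cos(2*t)/2 - t*sin(2*t)/2 - 3*t*cos(2*t)/4 + 3*sin(2*t)/8 + 3*cos(2*t)/4 + C

Use integration by parts with u = t**3 - t**2 + 3*t - 2, dv = sin(2*t) dt, so v = -cos(2*t)/2.
Apply parts 3 times (tabular method): alternate signs, differentiate u down to 0, integrate dv up.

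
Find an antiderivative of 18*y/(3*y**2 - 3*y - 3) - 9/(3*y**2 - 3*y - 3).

Let u = 3*y**2 - 3*y - 3, so du = (6*y - 3) dy.
Rewriting, the integral becomes 3·∫ 1/u du = 3·log(u).
Substituting back, u = 3*y**2 - 3*y - 3.

3*log(3*y**2 - 3*y - 3) + C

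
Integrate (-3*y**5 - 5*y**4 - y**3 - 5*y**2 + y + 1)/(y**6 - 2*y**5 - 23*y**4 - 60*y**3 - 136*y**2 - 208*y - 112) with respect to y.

Factor the denominator: (y - 7)*(y + 1)*(y + 2)**2*(y**2 + 4).
Partial-fraction decomposition: -(1681*y - 476)/(4240*(y**2 + 4)) - 397/(432*(y + 2)) + 1/(24*(y + 2)**2) + 3/(20*(y + 1)) - 10501/(5724*(y - 7)).
Integrate each term; A/(y−a) gives A·log|y−a|; the (By+D)/(y²+p²) term gives a log and an atan.

-10501*log(y - 7)/5724 + 3*log(y + 1)/20 - 397*log(y + 2)/432 - 1681*log(y**2 + 4)/8480 + 119*atan(y/2)/2120 - 1/(24*y + 48) + C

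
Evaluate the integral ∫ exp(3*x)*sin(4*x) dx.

Let I denote the integral. Integrate by parts with u = sin(4*x), dv = exp(3*x) dx, so v = exp(3*x)/3: I = exp(3*x)*sin(4*x)/3 − (4/3)·∫ exp(3*x)*cos(4*x) dx.
Apply parts again with u = cos(4*x), dv = exp(3*x) dx: ∫ exp(3*x)*cos(4*x) dx = exp(3*x)*cos(4*x)/3 + (4/3)·I. Substituting back brings back I: I = exp(3*x)*sin(4*x)/3 - 4*exp(3*x)*cos(4*x)/9 − (16/9)·I.
Solving for I: (1 + 16/9)·I equals the remaining terms, so I = (9/25)·(exp(3*x)*sin(4*x)/3 - 4*exp(3*x)*cos(4*x)/9).

3*exp(3*x)*sin(4*x)/25 - 4*exp(3*x)*cos(4*x)/25 + C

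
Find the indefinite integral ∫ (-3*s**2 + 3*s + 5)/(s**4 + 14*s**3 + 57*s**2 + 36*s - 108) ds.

5*log(s - 1)/196 + 31*log(s + 3)/36 - 391*log(s + 6)/441 + 121/(21*s + 126) + C

Factor the denominator: (s - 1)*(s + 3)*(s + 6)**2.
Partial-fraction decomposition: -391/(441*(s + 6)) - 121/(21*(s + 6)**2) + 31/(36*(s + 3)) + 5/(196*(s - 1)).
Integrate each term; A/(s−a) gives A·log|s−a|; A/(s−a)² gives −A/(s−a).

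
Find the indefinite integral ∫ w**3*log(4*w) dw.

w**4*(log(w) + 2*log(2))/4 - w**4/16 + C

Use integration by parts with u = log(4*w), dv = w**3 dw.
Then du = 1/w dw and v = w**4/4.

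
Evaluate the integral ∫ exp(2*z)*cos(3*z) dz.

3*exp(2*z)*sin(3*z)/13 + 2*exp(2*z)*cos(3*z)/13 + C

Let I denote the integral. Integrate by parts with u = cos(3*z), dv = exp(2*z) dz, so v = exp(2*z)/2: I = exp(2*z)*cos(3*z)/2 + (3/2)·∫ exp(2*z)*sin(3*z) dz.
Apply parts again with u = sin(3*z), dv = exp(2*z) dz: ∫ exp(2*z)*sin(3*z) dz = exp(2*z)*sin(3*z)/2 − (3/2)·I. Substituting back brings back I: I = 3*exp(2*z)*sin(3*z)/4 + exp(2*z)*cos(3*z)/2 − (9/4)·I.
Solving for I: (1 + 9/4)·I equals the remaining terms, so I = (4/13)·(3*exp(2*z)*sin(3*z)/4 + exp(2*z)*cos(3*z)/2).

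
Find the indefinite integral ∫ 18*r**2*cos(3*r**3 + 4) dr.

Let u = 3*r**3 + 4, so du = (9*r**2) dr.
Rewriting, the integral becomes 2·∫ cos(u) du = 2·sin(u).
Substituting back, u = 3*r**3 + 4.

2*sin(3*r**3 + 4) + C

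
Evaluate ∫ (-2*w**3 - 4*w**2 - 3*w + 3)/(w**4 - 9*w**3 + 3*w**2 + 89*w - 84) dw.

-5*log(w - 7) + 67*log(w - 4)/21 - log(w - 1)/12 - 3*log(w + 3)/28 + C

Factor the denominator: (w - 7)*(w - 4)*(w - 1)*(w + 3).
Partial-fraction decomposition: -3/(28*(w + 3)) - 1/(12*(w - 1)) + 67/(21*(w - 4)) - 5/(w - 7).
Integrate each term: A/(w−a) contributes A·log|w−a|.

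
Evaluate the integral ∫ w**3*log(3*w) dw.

Use integration by parts with u = log(3*w), dv = w**3 dw.
Then du = 1/w dw and v = w**4/4.

w**4*(log(w) + log(3))/4 - w**4/16 + C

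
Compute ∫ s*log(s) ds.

Use integration by parts with u = log(s), dv = s ds.
Then du = 1/s ds and v = s**2/2.

s**2*log(s)/2 - s**2/4 + C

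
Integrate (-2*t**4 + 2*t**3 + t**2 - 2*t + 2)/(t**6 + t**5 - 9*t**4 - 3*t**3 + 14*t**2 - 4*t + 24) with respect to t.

Factor the denominator: (t - 2)**2*(t + 2)*(t + 3)*(t**2 + 1).
Partial-fraction decomposition: -(29*t + 3)/(250*(t**2 + 1)) + 199/(250*(t + 3)) - 19/(40*(t + 2)) - 41/(200*(t - 2)) - 7/(50*(t - 2)**2).
Integrate each term; A/(t−a) gives A·log|t−a|; the (Bt+D)/(t²+p²) term gives a log and an atan.

-41*log(t - 2)/200 - 19*log(t + 2)/40 + 199*log(t + 3)/250 - 29*log(t**2 + 1)/500 - 3*atan(t)/250 + 7/(50*t - 100) + C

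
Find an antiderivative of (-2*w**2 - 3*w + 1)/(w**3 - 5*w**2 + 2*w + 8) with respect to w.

-43*log(w - 4)/10 + 13*log(w - 2)/6 + 2*log(w + 1)/15 + C

Factor the denominator: (w - 4)*(w - 2)*(w + 1).
Partial-fraction decomposition: 2/(15*(w + 1)) + 13/(6*(w - 2)) - 43/(10*(w - 4)).
Integrate each term: A/(w−a) contributes A·log|w−a|.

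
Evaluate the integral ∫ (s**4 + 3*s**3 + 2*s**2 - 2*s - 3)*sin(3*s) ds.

-s**4*cos(3*s)/3 + 4*s**3*sin(3*s)/9 - s**3*cos(3*s) + s**2*sin(3*s) - 2*s**2*cos(3*s)/9 + 4*s*sin(3*s)/27 + 4*s*cos(3*s)/3 - 4*sin(3*s)/9 + 85*cos(3*s)/81 + C

Use integration by parts with u = s**4 + 3*s**3 + 2*s**2 - 2*s - 3, dv = sin(3*s) ds, so v = -cos(3*s)/3.
Apply parts 4 times (tabular method): alternate signs, differentiate u down to 0, integrate dv up.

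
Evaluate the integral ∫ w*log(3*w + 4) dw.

Use integration by parts with u = log(3*w + 4), dv = w dw.
Then du = 3/(3*w + 4) dw and v = w**2/2.

w**2*log(3*w + 4)/2 - w**2/4 + 2*w/3 - 8*log(3*w + 4)/9 + C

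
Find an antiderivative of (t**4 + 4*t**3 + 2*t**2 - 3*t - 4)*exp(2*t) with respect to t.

(t**4 + 2*t**3 - t**2 - 2*t - 3)*exp(2*t)/2 + C

Use integration by parts with u = t**4 + 4*t**3 + 2*t**2 - 3*t - 4, dv = exp(2*t) dt, so v = exp(2*t)/2.
Apply parts 4 times (tabular method): alternate signs, differentiate u down to 0, integrate dv up.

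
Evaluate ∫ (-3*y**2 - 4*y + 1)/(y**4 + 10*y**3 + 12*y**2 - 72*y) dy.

Factor the denominator: y*(y - 2)*(y + 6)**2.
Partial-fraction decomposition: 187/(1152*(y + 6)) - 83/(48*(y + 6)**2) - 19/(128*(y - 2)) - 1/(72*y).
Integrate each term; A/(y−a) gives A·log|y−a|; A/(y−a)² gives −A/(y−a).

-log(y)/72 - 19*log(y - 2)/128 + 187*log(y + 6)/1152 + 83/(48*y + 288) + C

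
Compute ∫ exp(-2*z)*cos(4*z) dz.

exp(-2*z)*sin(4*z)/5 - exp(-2*z)*cos(4*z)/10 + C

Let I denote the integral. Integrate by parts with u = cos(4*z), dv = exp(-2*z) dz, so v = -exp(-2*z)/2: I = -exp(-2*z)*cos(4*z)/2 − 2·∫ exp(-2*z)*sin(4*z) dz.
Apply parts again with u = sin(4*z), dv = exp(-2*z) dz: ∫ exp(-2*z)*sin(4*z) dz = -exp(-2*z)*sin(4*z)/2 + 2·I. Substituting back brings back I: I = exp(-2*z)*sin(4*z) - exp(-2*z)*cos(4*z)/2 − 4·I.
Solving for I: (1 + 4)·I equals the remaining terms, so I = (1/5)·(exp(-2*z)*sin(4*z) - exp(-2*z)*cos(4*z)/2).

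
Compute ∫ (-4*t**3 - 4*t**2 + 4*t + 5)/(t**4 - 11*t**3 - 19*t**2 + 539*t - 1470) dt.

-1535*log(t - 7)/28 + 979*log(t - 6)/13 - 575*log(t - 5)/24 - 1153*log(t + 7)/2184 + C

Factor the denominator: (t - 7)*(t - 6)*(t - 5)*(t + 7).
Partial-fraction decomposition: -1153/(2184*(t + 7)) - 575/(24*(t - 5)) + 979/(13*(t - 6)) - 1535/(28*(t - 7)).
Integrate each term: A/(t−a) contributes A·log|t−a|.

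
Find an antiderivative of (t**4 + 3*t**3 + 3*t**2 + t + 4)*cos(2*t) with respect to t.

t**4*sin(2*t)/2 + 3*t**3*sin(2*t)/2 + t**3*cos(2*t) + 9*t**2*cos(2*t)/4 - 7*t*sin(2*t)/4 + 2*sin(2*t) - 7*cos(2*t)/8 + C

Use integration by parts with u = t**4 + 3*t**3 + 3*t**2 + t + 4, dv = cos(2*t) dt, so v = sin(2*t)/2.
Apply parts 4 times (tabular method): alternate signs, differentiate u down to 0, integrate dv up.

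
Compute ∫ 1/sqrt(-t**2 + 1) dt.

asin(t) + C

Substitute t = sin(θ), so dt = cos(θ) dθ and the radical becomes sqrt(-t**2 + 1) = cos(θ) by the Pythagorean identity.
Integrate the resulting trig expression in θ, then back-substitute θ = asin(t), sin(θ) = t, cos(θ) = sqrt(-t**2 + 1) (absorbing any constant into C).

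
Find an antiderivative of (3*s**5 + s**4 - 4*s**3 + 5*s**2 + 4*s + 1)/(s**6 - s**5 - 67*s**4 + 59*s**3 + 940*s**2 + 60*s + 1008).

Factor the denominator: (s - 6)**2*(s + 4)*(s + 7)*(s**2 + 1).
Partial-fraction decomposition: (1203*s - 256)/(116365*(s**2 + 1)) + 4643/(2535*(s + 7)) - 499/(1020*(s + 4)) + 7622509/(4627220*(s - 6)) + 4793/(962*(s - 6)**2).
Integrate each term; A/(s−a) gives A·log|s−a|; the (Bs+D)/(s²+p²) term gives a log and an atan.

7622509*log(s - 6)/4627220 - 499*log(s + 4)/1020 + 4643*log(s + 7)/2535 + 1203*log(s**2 + 1)/232730 - 256*atan(s)/116365 - 4793/(962*s - 5772) + C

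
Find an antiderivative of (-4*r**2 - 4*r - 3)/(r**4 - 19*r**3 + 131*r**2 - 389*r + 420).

Factor the denominator: (r - 7)*(r - 5)*(r - 4)*(r - 3).
Partial-fraction decomposition: 51/(8*(r - 3)) - 83/(3*(r - 4)) + 123/(4*(r - 5)) - 227/(24*(r - 7)).
Integrate each term: A/(r−a) contributes A·log|r−a|.

-227*log(r - 7)/24 + 123*log(r - 5)/4 - 83*log(r - 4)/3 + 51*log(r - 3)/8 + C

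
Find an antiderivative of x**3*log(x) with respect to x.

x**4*log(x)/4 - x**4/16 + C

Use integration by parts with u = log(x), dv = x**3 dx.
Then du = 1/x dx and v = x**4/4.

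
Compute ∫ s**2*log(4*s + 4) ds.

Use integration by parts with u = log(4*s + 4), dv = s**2 ds.
Then du = 4/(4*s + 4) ds and v = s**3/3.

s**3*log(4*s + 4)/3 - s**3/9 + s**2/6 - s/3 + log(s + 1)/3 + C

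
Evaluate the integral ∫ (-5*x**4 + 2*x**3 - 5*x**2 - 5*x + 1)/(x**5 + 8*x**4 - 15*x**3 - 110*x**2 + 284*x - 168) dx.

Factor the denominator: (x - 2)**2*(x - 1)*(x + 6)*(x + 7).
Partial-fraction decomposition: -1075/(54*(x + 7)) + 7061/(448*(x + 6)) - 3/(14*(x - 1)) - 1105/(1728*(x - 2)) - 31/(24*(x - 2)**2).
Integrate each term; A/(x−a) gives A·log|x−a|; A/(x−a)² gives −A/(x−a).

-1105*log(x - 2)/1728 - 3*log(x - 1)/14 + 7061*log(x + 6)/448 - 1075*log(x + 7)/54 + 31/(24*x - 48) + C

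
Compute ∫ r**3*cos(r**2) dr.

Let u = r², du = 2r dr; rewrite as (1/2)∫ u^1·cos(1u) du.
Now integrate by parts 1 time.

r**2*sin(r**2)/2 + cos(r**2)/2 + C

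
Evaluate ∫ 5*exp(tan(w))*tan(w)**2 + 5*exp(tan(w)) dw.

5*exp(tan(w)) + C

Let u = tan(w), so du = (tan(w)**2 + 1) dw.
Rewriting, the integral becomes 5·∫ e^u du = 5·e^u.
Substituting back, u = tan(w).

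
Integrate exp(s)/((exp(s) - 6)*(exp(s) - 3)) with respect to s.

log(exp(s) - 6)/3 - log(exp(s) - 3)/3 + C

Let u = e^s, du = e^s ds.
The integral becomes ∫ du/((u-6)(u-3)); decompose into partial fractions.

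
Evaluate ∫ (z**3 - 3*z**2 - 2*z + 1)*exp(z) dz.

(z**3 - 6*z**2 + 10*z - 9)*exp(z) + C

Use integration by parts with u = z**3 - 3*z**2 - 2*z + 1, dv = exp(z) dz, so v = exp(z).
Apply parts 3 times (tabular method): alternate signs, differentiate u down to 0, integrate dv up.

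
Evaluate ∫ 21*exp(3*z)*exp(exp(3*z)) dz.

Let u = exp(3*z), so du = (3*exp(3*z)) dz.
Rewriting, the integral becomes 7·∫ e^u du = 7·e^u.
Substituting back, u = exp(3*z).

7*exp(exp(3*z)) + C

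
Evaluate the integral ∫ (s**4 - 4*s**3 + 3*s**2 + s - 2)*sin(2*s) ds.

Use integration by parts with u = s**4 - 4*s**3 + 3*s**2 + s - 2, dv = sin(2*s) ds, so v = -cos(2*s)/2.
Apply parts 4 times (tabular method): alternate signs, differentiate u down to 0, integrate dv up.

-s**4*cos(2*s)/2 + s**3*sin(2*s) + 2*s**3*cos(2*s) - 3*s**2*sin(2*s) - 7*s*cos(2*s)/2 + 7*sin(2*s)/4 + cos(2*s) + C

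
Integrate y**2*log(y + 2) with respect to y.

y**3*log(y + 2)/3 - y**3/9 + y**2/3 - 4*y/3 + 8*log(y + 2)/3 + C

Use integration by parts with u = log(y + 2), dv = y**2 dy.
Then du = 1/(y + 2) dy and v = y**3/3.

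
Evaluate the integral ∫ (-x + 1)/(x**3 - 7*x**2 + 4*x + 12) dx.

Factor the denominator: (x - 6)*(x - 2)*(x + 1).
Partial-fraction decomposition: 2/(21*(x + 1)) + 1/(12*(x - 2)) - 5/(28*(x - 6)).
Integrate each term: A/(x−a) contributes A·log|x−a|.

-5*log(x - 6)/28 + log(x - 2)/12 + 2*log(x + 1)/21 + C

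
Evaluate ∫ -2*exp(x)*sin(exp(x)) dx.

Let u = exp(x), so du = (exp(x)) dx.
Rewriting, the integral becomes -2·∫ sin(u) du = -2·-cos(u).
Substituting back, u = exp(x).

2*cos(exp(x)) + C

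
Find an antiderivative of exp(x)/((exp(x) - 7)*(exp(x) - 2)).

log(exp(x) - 7)/5 - log(exp(x) - 2)/5 + C

Let u = e^x, du = e^x dx.
The integral becomes ∫ du/((u-2)(u-7)); decompose into partial fractions.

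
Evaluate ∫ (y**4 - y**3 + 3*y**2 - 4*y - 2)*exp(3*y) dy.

Use integration by parts with u = y**4 - y**3 + 3*y**2 - 4*y - 2, dv = exp(3*y) dy, so v = exp(3*y)/3.
Apply parts 4 times (tabular method): alternate signs, differentiate u down to 0, integrate dv up.

(27*y**4 - 63*y**3 + 144*y**2 - 204*y + 14)*exp(3*y)/81 + C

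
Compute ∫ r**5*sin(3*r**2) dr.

Let u = r², du = 2r dr; rewrite as (1/2)∫ u^2·sin(3u) du.
Now integrate by parts 2 times.

-r**4*cos(3*r**2)/6 + r**2*sin(3*r**2)/9 + cos(3*r**2)/27 + C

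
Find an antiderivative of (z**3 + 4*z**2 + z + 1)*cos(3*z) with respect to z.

z**3*sin(3*z)/3 + 4*z**2*sin(3*z)/3 + z**2*cos(3*z)/3 + z*sin(3*z)/9 + 8*z*cos(3*z)/9 + sin(3*z)/27 + cos(3*z)/27 + C

Use integration by parts with u = z**3 + 4*z**2 + z + 1, dv = cos(3*z) dz, so v = sin(3*z)/3.
Apply parts 3 times (tabular method): alternate signs, differentiate u down to 0, integrate dv up.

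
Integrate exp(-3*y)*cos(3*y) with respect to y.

exp(-3*y)*sin(3*y)/6 - exp(-3*y)*cos(3*y)/6 + C

Let I denote the integral. Integrate by parts with u = cos(3*y), dv = exp(-3*y) dy, so v = -exp(-3*y)/3: I = -exp(-3*y)*cos(3*y)/3 − ∫ exp(-3*y)*sin(3*y) dy.
Apply parts again with u = sin(3*y), dv = exp(-3*y) dy: ∫ exp(-3*y)*sin(3*y) dy = -exp(-3*y)*sin(3*y)/3 + I. Substituting back brings back I: I = exp(-3*y)*sin(3*y)/3 - exp(-3*y)*cos(3*y)/3 − I.
Solving for I: (1 + 1)·I equals the remaining terms, so I = (1/2)·(exp(-3*y)*sin(3*y)/3 - exp(-3*y)*cos(3*y)/3).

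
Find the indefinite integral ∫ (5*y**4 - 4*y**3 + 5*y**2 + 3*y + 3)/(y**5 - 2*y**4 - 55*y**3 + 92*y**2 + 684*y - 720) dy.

Factor the denominator: (y - 6)*(y - 5)*(y - 1)*(y + 4)*(y + 6).
Partial-fraction decomposition: 2503/(616*(y + 6)) - 1607/(900*(y + 4)) + 3/(175*(y - 1)) - 692/(99*(y - 5)) + 1939/(200*(y - 6)).
Integrate each term: A/(y−a) contributes A·log|y−a|.

1939*log(y - 6)/200 - 692*log(y - 5)/99 + 3*log(y - 1)/175 - 1607*log(y + 4)/900 + 2503*log(y + 6)/616 + C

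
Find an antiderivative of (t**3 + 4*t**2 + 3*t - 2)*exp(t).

(t**3 + t**2 + t - 3)*exp(t) + C

Use integration by parts with u = t**3 + 4*t**2 + 3*t - 2, dv = exp(t) dt, so v = exp(t).
Apply parts 3 times (tabular method): alternate signs, differentiate u down to 0, integrate dv up.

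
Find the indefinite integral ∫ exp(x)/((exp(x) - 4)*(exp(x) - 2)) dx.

log(exp(x) - 4)/2 - log(exp(x) - 2)/2 + C

Let u = e^x, du = e^x dx.
The integral becomes ∫ du/((u-2)(u-4)); decompose into partial fractions.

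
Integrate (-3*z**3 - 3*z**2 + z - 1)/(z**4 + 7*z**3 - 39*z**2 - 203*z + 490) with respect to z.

Factor the denominator: (z - 5)*(z - 2)*(z + 7)**2.
Partial-fraction decomposition: -4105/(1944*(z + 7)) + 437/(54*(z + 7)**2) + 35/(243*(z - 2)) - 223/(216*(z - 5)).
Integrate each term; A/(z−a) gives A·log|z−a|; A/(z−a)² gives −A/(z−a).

-223*log(z - 5)/216 + 35*log(z - 2)/243 - 4105*log(z + 7)/1944 - 437/(54*z + 378) + C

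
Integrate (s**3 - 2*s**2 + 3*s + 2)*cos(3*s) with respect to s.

Use integration by parts with u = s**3 - 2*s**2 + 3*s + 2, dv = cos(3*s) ds, so v = sin(3*s)/3.
Apply parts 3 times (tabular method): alternate signs, differentiate u down to 0, integrate dv up.

s**3*sin(3*s)/3 - 2*s**2*sin(3*s)/3 + s**2*cos(3*s)/3 + 7*s*sin(3*s)/9 - 4*s*cos(3*s)/9 + 22*sin(3*s)/27 + 7*cos(3*s)/27 + C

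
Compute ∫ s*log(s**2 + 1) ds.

Let u = s**2 + 1, so du = (2*s) ds.
The integral becomes (1/2)·∫ log(u) du; integrate by parts with u′=log(u), dv′=du.

s**2*log(s**2 + 1)/2 - s**2/2 + log(s**2 + 1)/2 + C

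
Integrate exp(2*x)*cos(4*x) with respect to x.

exp(2*x)*sin(4*x)/5 + exp(2*x)*cos(4*x)/10 + C

Let I denote the integral. Integrate by parts with u = cos(4*x), dv = exp(2*x) dx, so v = exp(2*x)/2: I = exp(2*x)*cos(4*x)/2 + 2·∫ exp(2*x)*sin(4*x) dx.
Apply parts again with u = sin(4*x), dv = exp(2*x) dx: ∫ exp(2*x)*sin(4*x) dx = exp(2*x)*sin(4*x)/2 − 2·I. Substituting back brings back I: I = exp(2*x)*sin(4*x) + exp(2*x)*cos(4*x)/2 − 4·I.
Solving for I: (1 + 4)·I equals the remaining terms, so I = (1/5)·(exp(2*x)*sin(4*x) + exp(2*x)*cos(4*x)/2).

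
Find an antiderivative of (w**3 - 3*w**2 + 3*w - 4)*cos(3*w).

w**3*sin(3*w)/3 - w**2*sin(3*w) + w**2*cos(3*w)/3 + 7*w*sin(3*w)/9 - 2*w*cos(3*w)/3 - 10*sin(3*w)/9 + 7*cos(3*w)/27 + C

Use integration by parts with u = w**3 - 3*w**2 + 3*w - 4, dv = cos(3*w) dw, so v = sin(3*w)/3.
Apply parts 3 times (tabular method): alternate signs, differentiate u down to 0, integrate dv up.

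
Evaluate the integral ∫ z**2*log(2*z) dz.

z**3*(log(z) + log(2))/3 - z**3/9 + C

Use integration by parts with u = log(2*z), dv = z**2 dz.
Then du = 1/z dz and v = z**3/3.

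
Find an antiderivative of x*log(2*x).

x**2*(log(x) + log(2))/2 - x**2/4 + C

Use integration by parts with u = log(2*x), dv = x dx.
Then du = 1/x dx and v = x**2/2.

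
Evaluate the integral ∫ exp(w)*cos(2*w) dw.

Let I denote the integral. Integrate by parts with u = cos(2*w), dv = exp(w) dw, so v = exp(w): I = exp(w)*cos(2*w) + 2·∫ exp(w)*sin(2*w) dw.
Apply parts again with u = sin(2*w), dv = exp(w) dw: ∫ exp(w)*sin(2*w) dw = exp(w)*sin(2*w) − 2·I. Substituting back brings back I: I = 2*exp(w)*sin(2*w) + exp(w)*cos(2*w) − 4·I.
Solving for I: (1 + 4)·I equals the remaining terms, so I = (1/5)·(2*exp(w)*sin(2*w) + exp(w)*cos(2*w)).

2*exp(w)*sin(2*w)/5 + exp(w)*cos(2*w)/5 + C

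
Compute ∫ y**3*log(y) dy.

Use integration by parts with u = log(y), dv = y**3 dy.
Then du = 1/y dy and v = y**4/4.

y**4*log(y)/4 - y**4/16 + C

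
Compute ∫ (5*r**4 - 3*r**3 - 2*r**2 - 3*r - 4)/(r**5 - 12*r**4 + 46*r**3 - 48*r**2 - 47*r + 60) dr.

Factor the denominator: (r - 5)*(r - 4)*(r - 3)*(r - 1)*(r + 1).
Partial-fraction decomposition: 1/(48*(r + 1)) + 7/(48*(r - 1)) + 293/(16*(r - 3)) - 208/(3*(r - 4)) + 2681/(48*(r - 5)).
Integrate each term: A/(r−a) contributes A·log|r−a|.

2681*log(r - 5)/48 - 208*log(r - 4)/3 + 293*log(r - 3)/16 + 7*log(r - 1)/48 + log(r + 1)/48 + C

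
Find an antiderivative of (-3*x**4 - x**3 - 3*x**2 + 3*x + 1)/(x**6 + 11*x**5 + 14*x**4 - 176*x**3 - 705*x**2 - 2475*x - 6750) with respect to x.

Factor the denominator: (x - 5)*(x + 5)**2*(x + 6)*(x**2 + 9).
Partial-fraction decomposition: -(2617*x - 3327)/(52020*(x**2 + 9)) + 3797/(495*(x + 6)) - 437277/(57800*(x + 5)) + 1839/(340*(x + 5)**2) - 2059/(37400*(x - 5)).
Integrate each term; A/(x−a) gives A·log|x−a|; the (Bx+D)/(x²+p²) term gives a log and an atan.

-2059*log(x - 5)/37400 - 437277*log(x + 5)/57800 + 3797*log(x + 6)/495 - 2617*log(x**2 + 9)/104040 + 1109*atan(x/3)/52020 - 1839/(340*x + 1700) + C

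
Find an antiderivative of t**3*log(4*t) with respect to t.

t**4*(log(t) + 2*log(2))/4 - t**4/16 + C

Use integration by parts with u = log(4*t), dv = t**3 dt.
Then du = 1/t dt and v = t**4/4.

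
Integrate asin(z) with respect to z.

z*asin(z) + sqrt(-z**2 + 1) + C

Use integration by parts with u = arcsin(z), dv = dz.
Then du = 1/sqrt(-z**2 + 1) dz.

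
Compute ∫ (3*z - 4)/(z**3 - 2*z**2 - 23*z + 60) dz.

8*log(z - 4)/9 - 5*log(z - 3)/8 - 19*log(z + 5)/72 + C

Factor the denominator: (z - 4)*(z - 3)*(z + 5).
Partial-fraction decomposition: -19/(72*(z + 5)) - 5/(8*(z - 3)) + 8/(9*(z - 4)).
Integrate each term: A/(z−a) contributes A·log|z−a|.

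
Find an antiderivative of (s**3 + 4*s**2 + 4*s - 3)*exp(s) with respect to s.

(s**3 + s**2 + 2*s - 5)*exp(s) + C

Use integration by parts with u = s**3 + 4*s**2 + 4*s - 3, dv = exp(s) ds, so v = exp(s).
Apply parts 3 times (tabular method): alternate signs, differentiate u down to 0, integrate dv up.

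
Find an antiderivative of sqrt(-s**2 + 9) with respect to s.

Substitute s = 3·sin(θ), so ds = 3·cos(θ) dθ and the radical becomes sqrt(-s**2 + 9) = 3·cos(θ) by the Pythagorean identity.
Integrate the resulting trig expression in θ, then back-substitute θ = asin(s/3), sin(θ) = s/3, cos(θ) = sqrt(-s**2 + 9)/3 (absorbing any constant into C).

s*sqrt(-s**2 + 9)/2 + 9*asin(s/3)/2 + C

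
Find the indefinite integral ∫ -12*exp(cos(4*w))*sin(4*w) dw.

3*exp(cos(4*w)) + C

Let u = cos(4*w), so du = (-4*sin(4*w)) dw.
Rewriting, the integral becomes 3·∫ e^u du = 3·e^u.
Substituting back, u = cos(4*w).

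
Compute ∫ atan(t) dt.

t*atan(t) - log(t**2 + 1)/2 + C

Use integration by parts with u = arctan(t), dv = dt.
Then du = 1/(t**2 + 1) dt.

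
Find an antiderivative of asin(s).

Use integration by parts with u = arcsin(s), dv = ds.
Then du = 1/sqrt(-s**2 + 1) ds.

s*asin(s) + sqrt(-s**2 + 1) + C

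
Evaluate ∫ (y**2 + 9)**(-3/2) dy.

Substitute y = 3·tan(θ), so dy = 3·sec(θ)^2 dθ and the radical becomes sqrt(y**2 + 9) = 3·sec(θ) by the Pythagorean identity.
Integrate the resulting trig expression in θ, then back-substitute tan(θ) = y/3, sec(θ) = sqrt(y**2 + 9)/3 (absorbing any constant into C).

y/(9*sqrt(y**2 + 9)) + C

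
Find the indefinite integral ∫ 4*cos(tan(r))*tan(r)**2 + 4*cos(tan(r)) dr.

4*sin(tan(r)) + C

Let u = tan(r), so du = (tan(r)**2 + 1) dr.
Rewriting, the integral becomes 4·∫ cos(u) du = 4·sin(u).
Substituting back, u = tan(r).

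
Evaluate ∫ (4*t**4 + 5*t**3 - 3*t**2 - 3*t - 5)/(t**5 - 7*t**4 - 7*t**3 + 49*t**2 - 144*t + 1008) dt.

5573*log(t - 7)/957 - 1279*log(t - 4)/600 + 663*log(t + 4)/2200 + log(t**2 + 9)/290 + 1427*atan(t/3)/2175 + C

Factor the denominator: (t - 7)*(t - 4)*(t + 4)*(t**2 + 9).
Partial-fraction decomposition: (5*t + 1427)/(725*(t**2 + 9)) + 663/(2200*(t + 4)) - 1279/(600*(t - 4)) + 5573/(957*(t - 7)).
Integrate each term; A/(t−a) gives A·log|t−a|; the (Bt+D)/(t²+p²) term gives a log and an atan.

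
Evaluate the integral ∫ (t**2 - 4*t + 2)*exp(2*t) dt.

Use integration by parts with u = t**2 - 4*t + 2, dv = exp(2*t) dt, so v = exp(2*t)/2.
Apply parts 2 times (tabular method): alternate signs, differentiate u down to 0, integrate dv up.

(2*t**2 - 10*t + 9)*exp(2*t)/4 + C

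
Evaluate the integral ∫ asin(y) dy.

y*asin(y) + sqrt(-y**2 + 1) + C

Use integration by parts with u = arcsin(y), dv = dy.
Then du = 1/sqrt(-y**2 + 1) dy.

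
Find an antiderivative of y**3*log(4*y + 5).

y**4*log(4*y + 5)/4 - y**4/16 + 5*y**3/48 - 25*y**2/128 + 125*y/256 - 625*log(4*y + 5)/1024 + C

Use integration by parts with u = log(4*y + 5), dv = y**3 dy.
Then du = 4/(4*y + 5) dy and v = y**4/4.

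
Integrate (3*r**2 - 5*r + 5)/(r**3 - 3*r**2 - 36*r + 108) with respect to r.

Factor the denominator: (r - 6)*(r - 3)*(r + 6).
Partial-fraction decomposition: 143/(108*(r + 6)) - 17/(27*(r - 3)) + 83/(36*(r - 6)).
Integrate each term: A/(r−a) contributes A·log|r−a|.

83*log(r - 6)/36 - 17*log(r - 3)/27 + 143*log(r + 6)/108 + C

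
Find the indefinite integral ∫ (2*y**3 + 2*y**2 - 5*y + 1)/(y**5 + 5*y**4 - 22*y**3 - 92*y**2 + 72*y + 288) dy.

47*log(y - 4)/280 - 3*log(y - 2)/64 + log(y + 2)/32 + 4*log(y + 3)/21 - 329*log(y + 6)/960 + C

Factor the denominator: (y - 4)*(y - 2)*(y + 2)*(y + 3)*(y + 6).
Partial-fraction decomposition: -329/(960*(y + 6)) + 4/(21*(y + 3)) + 1/(32*(y + 2)) - 3/(64*(y - 2)) + 47/(280*(y - 4)).
Integrate each term: A/(y−a) contributes A·log|y−a|.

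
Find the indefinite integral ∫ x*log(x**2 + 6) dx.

x**2*log(x**2 + 6)/2 - x**2/2 + 3*log(x**2 + 6) + C

Let u = x**2 + 6, so du = (2*x) dx.
The integral becomes (1/2)·∫ log(u) du; integrate by parts with u′=log(u), dv′=du.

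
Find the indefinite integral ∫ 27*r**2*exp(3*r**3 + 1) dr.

3*exp(3*r**3 + 1) + C

Let u = 3*r**3 + 1, so du = (9*r**2) dr.
Rewriting, the integral becomes 3·∫ e^u du = 3·e^u.
Substituting back, u = 3*r**3 + 1.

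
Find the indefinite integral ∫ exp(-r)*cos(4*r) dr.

Let I denote the integral. Integrate by parts with u = cos(4*r), dv = exp(-r) dr, so v = -exp(-r): I = -exp(-r)*cos(4*r) − 4·∫ exp(-r)*sin(4*r) dr.
Apply parts again with u = sin(4*r), dv = exp(-r) dr: ∫ exp(-r)*sin(4*r) dr = -exp(-r)*sin(4*r) + 4·I. Substituting back brings back I: I = 4*exp(-r)*sin(4*r) - exp(-r)*cos(4*r) − 16·I.
Solving for I: (1 + 16)·I equals the remaining terms, so I = (1/17)·(4*exp(-r)*sin(4*r) - exp(-r)*cos(4*r)).

4*exp(-r)*sin(4*r)/17 - exp(-r)*cos(4*r)/17 + C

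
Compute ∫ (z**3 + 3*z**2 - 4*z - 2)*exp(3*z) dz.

Use integration by parts with u = z**3 + 3*z**2 - 4*z - 2, dv = exp(3*z) dz, so v = exp(3*z)/3.
Apply parts 3 times (tabular method): alternate signs, differentiate u down to 0, integrate dv up.

(9*z**3 + 18*z**2 - 48*z - 2)*exp(3*z)/27 + C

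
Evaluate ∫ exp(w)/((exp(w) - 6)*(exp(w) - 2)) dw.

log(exp(w) - 6)/4 - log(exp(w) - 2)/4 + C

Let u = e^w, du = e^w dw.
The integral becomes ∫ du/((u-2)(u-6)); decompose into partial fractions.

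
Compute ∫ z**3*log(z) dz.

Use integration by parts with u = log(z), dv = z**3 dz.
Then du = 1/z dz and v = z**4/4.

z**4*log(z)/4 - z**4/16 + C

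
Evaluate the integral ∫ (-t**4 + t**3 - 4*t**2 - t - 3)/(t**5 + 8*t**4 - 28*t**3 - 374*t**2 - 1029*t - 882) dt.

Factor the denominator: (t - 7)*(t + 2)*(t + 3)**2*(t + 7).
Partial-fraction decomposition: -367/(140*(t + 7)) + 89/(100*(t + 3)) - 18/(5*(t + 3)**2) + 41/(45*(t + 2)) - 283/(1575*(t - 7)).
Integrate each term; A/(t−a) gives A·log|t−a|; A/(t−a)² gives −A/(t−a).

-283*log(t - 7)/1575 + 41*log(t + 2)/45 + 89*log(t + 3)/100 - 367*log(t + 7)/140 + 18/(5*t + 15) + C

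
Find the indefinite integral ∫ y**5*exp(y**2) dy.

(y**4 - 2*y**2 + 2)*exp(y**2)/2 + C

Let u = y², du = 2y dy; rewrite as (1/2)∫ u^2·exp(1u) du.
Now integrate by parts 2 times.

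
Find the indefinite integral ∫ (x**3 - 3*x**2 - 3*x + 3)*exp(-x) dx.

Use integration by parts with u = x**3 - 3*x**2 - 3*x + 3, dv = exp(-x) dx, so v = -exp(-x).
Apply parts 3 times (tabular method): alternate signs, differentiate u down to 0, integrate dv up.

(-x**3 + 3*x)*exp(-x) + C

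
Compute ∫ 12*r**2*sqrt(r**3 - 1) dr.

8*(r**3 - 1)**(3/2)/3 + C

Let u = r**3 - 1, so du = (3*r**2) dr.
Rewriting, the integral becomes 4·∫ √u du = 4·(2/3)u^(3/2).
Substituting back, u = r**3 - 1.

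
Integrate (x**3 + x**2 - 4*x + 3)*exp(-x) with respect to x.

(-x**3 - 4*x**2 - 4*x - 7)*exp(-x) + C

Use integration by parts with u = x**3 + x**2 - 4*x + 3, dv = exp(-x) dx, so v = -exp(-x).
Apply parts 3 times (tabular method): alternate signs, differentiate u down to 0, integrate dv up.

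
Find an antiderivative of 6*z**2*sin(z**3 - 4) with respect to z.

Let u = z**3 - 4, so du = (3*z**2) dz.
Rewriting, the integral becomes 2·∫ sin(u) du = 2·-cos(u).
Substituting back, u = z**3 - 4.

-2*cos(z**3 - 4) + C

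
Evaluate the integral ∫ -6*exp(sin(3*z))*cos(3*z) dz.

Let u = sin(3*z), so du = (3*cos(3*z)) dz.
Rewriting, the integral becomes -2·∫ e^u du = -2·e^u.
Substituting back, u = sin(3*z).

-2*exp(sin(3*z)) + C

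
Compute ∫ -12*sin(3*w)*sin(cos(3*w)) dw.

-4*cos(cos(3*w)) + C

Let u = cos(3*w), so du = (-3*sin(3*w)) dw.
Rewriting, the integral becomes 4·∫ sin(u) du = 4·-cos(u).
Substituting back, u = cos(3*w).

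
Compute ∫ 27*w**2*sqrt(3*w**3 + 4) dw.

Let u = 3*w**3 + 4, so du = (9*w**2) dw.
Rewriting, the integral becomes 3·∫ √u du = 3·(2/3)u^(3/2).
Substituting back, u = 3*w**3 + 4.

2*(3*w**3 + 4)**(3/2) + C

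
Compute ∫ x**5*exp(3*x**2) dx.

Let u = x², du = 2x dx; rewrite as (1/2)∫ u^2·exp(3u) du.
Now integrate by parts 2 times.

(9*x**4 - 6*x**2 + 2)*exp(3*x**2)/54 + C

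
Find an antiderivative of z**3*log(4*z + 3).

z**4*log(4*z + 3)/4 - z**4/16 + z**3/16 - 9*z**2/128 + 27*z/256 - 81*log(4*z + 3)/1024 + C

Use integration by parts with u = log(4*z + 3), dv = z**3 dz.
Then du = 4/(4*z + 3) dz and v = z**4/4.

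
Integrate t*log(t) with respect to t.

Use integration by parts with u = log(t), dv = t dt.
Then du = 1/t dt and v = t**2/2.

t**2*log(t)/2 - t**2/4 + C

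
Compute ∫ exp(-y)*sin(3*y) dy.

Let I denote the integral. Integrate by parts with u = sin(3*y), dv = exp(-y) dy, so v = -exp(-y): I = -exp(-y)*sin(3*y) + 3·∫ exp(-y)*cos(3*y) dy.
Apply parts again with u = cos(3*y), dv = exp(-y) dy: ∫ exp(-y)*cos(3*y) dy = -exp(-y)*cos(3*y) − 3·I. Substituting back brings back I: I = -exp(-y)*sin(3*y) - 3*exp(-y)*cos(3*y) − 9·I.
Solving for I: (1 + 9)·I equals the remaining terms, so I = (1/10)·(-exp(-y)*sin(3*y) - 3*exp(-y)*cos(3*y)).

-exp(-y)*sin(3*y)/10 - 3*exp(-y)*cos(3*y)/10 + C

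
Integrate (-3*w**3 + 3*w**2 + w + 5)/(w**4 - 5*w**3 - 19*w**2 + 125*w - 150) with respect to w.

Factor the denominator: (w - 5)*(w - 3)*(w - 2)*(w + 5).
Partial-fraction decomposition: -45/(56*(w + 5)) - 5/(21*(w - 2)) + 23/(8*(w - 3)) - 29/(6*(w - 5)).
Integrate each term: A/(w−a) contributes A·log|w−a|.

-29*log(w - 5)/6 + 23*log(w - 3)/8 - 5*log(w - 2)/21 - 45*log(w + 5)/56 + C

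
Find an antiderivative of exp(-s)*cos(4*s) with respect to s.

4*exp(-s)*sin(4*s)/17 - exp(-s)*cos(4*s)/17 + C

Let I denote the integral. Integrate by parts with u = cos(4*s), dv = exp(-s) ds, so v = -exp(-s): I = -exp(-s)*cos(4*s) − 4·∫ exp(-s)*sin(4*s) ds.
Apply parts again with u = sin(4*s), dv = exp(-s) ds: ∫ exp(-s)*sin(4*s) ds = -exp(-s)*sin(4*s) + 4·I. Substituting back brings back I: I = 4*exp(-s)*sin(4*s) - exp(-s)*cos(4*s) − 16·I.
Solving for I: (1 + 16)·I equals the remaining terms, so I = (1/17)·(4*exp(-s)*sin(4*s) - exp(-s)*cos(4*s)).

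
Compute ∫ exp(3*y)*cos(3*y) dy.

Let I denote the integral. Integrate by parts with u = cos(3*y), dv = exp(3*y) dy, so v = exp(3*y)/3: I = exp(3*y)*cos(3*y)/3 + ∫ exp(3*y)*sin(3*y) dy.
Apply parts again with u = sin(3*y), dv = exp(3*y) dy: ∫ exp(3*y)*sin(3*y) dy = exp(3*y)*sin(3*y)/3 − I. Substituting back brings back I: I = exp(3*y)*sin(3*y)/3 + exp(3*y)*cos(3*y)/3 − I.
Solving for I: (1 + 1)·I equals the remaining terms, so I = (1/2)·(exp(3*y)*sin(3*y)/3 + exp(3*y)*cos(3*y)/3).

exp(3*y)*sin(3*y)/6 + exp(3*y)*cos(3*y)/6 + C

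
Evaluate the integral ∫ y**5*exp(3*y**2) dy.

(9*y**4 - 6*y**2 + 2)*exp(3*y**2)/54 + C

Let u = y², du = 2y dy; rewrite as (1/2)∫ u^2·exp(3u) du.
Now integrate by parts 2 times.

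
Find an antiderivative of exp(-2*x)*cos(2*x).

Let I denote the integral. Integrate by parts with u = cos(2*x), dv = exp(-2*x) dx, so v = -exp(-2*x)/2: I = -exp(-2*x)*cos(2*x)/2 − ∫ exp(-2*x)*sin(2*x) dx.
Apply parts again with u = sin(2*x), dv = exp(-2*x) dx: ∫ exp(-2*x)*sin(2*x) dx = -exp(-2*x)*sin(2*x)/2 + I. Substituting back brings back I: I = exp(-2*x)*sin(2*x)/2 - exp(-2*x)*cos(2*x)/2 − I.
Solving for I: (1 + 1)·I equals the remaining terms, so I = (1/2)·(exp(-2*x)*sin(2*x)/2 - exp(-2*x)*cos(2*x)/2).

exp(-2*x)*sin(2*x)/4 - exp(-2*x)*cos(2*x)/4 + C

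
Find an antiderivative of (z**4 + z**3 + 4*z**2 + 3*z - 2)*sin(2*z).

Use integration by parts with u = z**4 + z**3 + 4*z**2 + 3*z - 2, dv = sin(2*z) dz, so v = -cos(2*z)/2.
Apply parts 4 times (tabular method): alternate signs, differentiate u down to 0, integrate dv up.

-z**4*cos(2*z)/2 + z**3*sin(2*z) - z**3*cos(2*z)/2 + 3*z**2*sin(2*z)/4 - z**2*cos(2*z)/2 + z*sin(2*z)/2 - 3*z*cos(2*z)/4 + 3*sin(2*z)/8 + 5*cos(2*z)/4 + C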